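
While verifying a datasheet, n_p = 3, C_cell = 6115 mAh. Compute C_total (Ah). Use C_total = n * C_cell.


Convert: C_cell = 6115 mAh = 6.115 Ah
C_total = 3 * 6.115 = 18.345 Ah

18.345 Ah


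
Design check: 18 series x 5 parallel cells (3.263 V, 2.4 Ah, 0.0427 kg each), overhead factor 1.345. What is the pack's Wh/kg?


Step 1: V_pack = 18 * 3.263 = 58.734 V
Step 2: C_pack = 5 * 2.4 = 12 Ah
Step 3: E_pack = V_pack * C_pack = 58.734 * 12 = 704.81 Wh
Step 4: m_pack = 18 * 5 * 0.0427 * 1.345 = 5.1688 kg
Step 5: ED = E_pack / m_pack = 704.81 / 5.1688 = 136.4 Wh/kg

136.4 Wh/kg


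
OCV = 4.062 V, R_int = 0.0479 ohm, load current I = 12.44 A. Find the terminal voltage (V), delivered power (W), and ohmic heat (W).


Step 1: V_terminal = OCV - I*R = 4.062 - 12.44 * 0.0479 = 3.4661 V
Step 2: P_out = V_terminal * I = 3.4661 * 12.44 = 43.12 W
Step 3: Q = I^2 * R = 12.44^2 * 0.0479 = 7.413 W

V=3.4661 V, P=43.12 W, Q=7.413 W


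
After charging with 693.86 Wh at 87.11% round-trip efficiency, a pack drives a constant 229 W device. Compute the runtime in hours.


Step 1: E_discharge = eta/100 * E_charge = 87.11/100 * 693.86 = 604.42 Wh
Step 2: t = E_discharge / P = 604.42 / 229 = 2.639 hr

2.639 hr


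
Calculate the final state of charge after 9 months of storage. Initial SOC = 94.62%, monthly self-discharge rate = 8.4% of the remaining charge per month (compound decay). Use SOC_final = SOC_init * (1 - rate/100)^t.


decay = (1 - 8.4/100)^9 = 0.454
SOC_final = 94.62 * 0.454 = 42.96%

42.96%


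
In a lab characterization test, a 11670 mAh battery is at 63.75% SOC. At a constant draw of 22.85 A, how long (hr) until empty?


Convert: C_total = 11670 mAh = 11.67 Ah
Step 1: remaining = SOC/100 * C_total = 63.75/100 * 11.67 = 7.4396 Ah
Step 2: t = remaining / I = 7.4396 / 22.85 = 0.3256 hr

0.3256 hr


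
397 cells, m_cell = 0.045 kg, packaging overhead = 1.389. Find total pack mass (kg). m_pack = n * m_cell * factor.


m_pack = n * m_cell * overhead = 397 * 0.045 * 1.389 = 24.81 kg

24.81 kg


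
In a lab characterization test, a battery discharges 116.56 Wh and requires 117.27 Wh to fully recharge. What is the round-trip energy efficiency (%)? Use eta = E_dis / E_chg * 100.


eta_e = E_dis / E_chg * 100 = 116.56 / 117.27 * 100 = 99.39%

99.39%


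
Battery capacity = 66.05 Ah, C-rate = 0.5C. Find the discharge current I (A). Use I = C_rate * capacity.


I = C_rate * capacity = 0.5 * 66.05 = 33.025 A

33.025 A


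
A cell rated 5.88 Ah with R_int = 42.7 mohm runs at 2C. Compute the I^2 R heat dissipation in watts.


Convert: R = 42.7 mohm = 0.0427 ohm
Step 1: I = C_rate * capacity = 2 * 5.88 = 11.76 A
Step 2: Q = I^2 * R = 11.76^2 * 0.0427 = 138.3 * 0.0427 = 5.905 W

5.905 W


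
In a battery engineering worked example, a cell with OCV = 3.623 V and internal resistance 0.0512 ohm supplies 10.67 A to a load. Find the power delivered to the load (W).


Step 1: V_terminal = OCV - I*R = 3.623 - 10.67 * 0.0512 = 3.0767 V
Step 2: P_out = V_terminal * I = 3.0767 * 10.67 = 32.83 W

32.83 W


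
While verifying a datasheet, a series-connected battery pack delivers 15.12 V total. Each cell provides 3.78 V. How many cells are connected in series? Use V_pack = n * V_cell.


Rearranging: n = V_pack / V_cell = 15.12 / 3.78 = 4 cells

4


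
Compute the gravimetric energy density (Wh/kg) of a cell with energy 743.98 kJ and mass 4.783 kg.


Convert: E = 743.98 kJ = 206.66 Wh
ED = E / m = 206.66 / 4.783 = 43.21 Wh/kg

43.21 Wh/kg


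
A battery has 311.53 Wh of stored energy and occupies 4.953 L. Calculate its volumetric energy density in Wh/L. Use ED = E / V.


Volumetric ED = 311.53 Wh / 4.953 L = 62.90 Wh/L

62.90 Wh/L


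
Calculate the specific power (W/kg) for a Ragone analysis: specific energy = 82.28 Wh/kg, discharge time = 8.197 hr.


Specific power = 82.28 Wh/kg / 8.197 hr = 10.04 W/kg

10.04 W/kg


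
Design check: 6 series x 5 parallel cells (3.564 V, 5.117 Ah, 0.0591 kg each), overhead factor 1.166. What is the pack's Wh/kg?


Step 1: V_pack = 6 * 3.564 = 21.384 V
Step 2: C_pack = 5 * 5.117 = 25.585 Ah
Step 3: E_pack = V_pack * C_pack = 21.384 * 25.585 = 547.11 Wh
Step 4: m_pack = 6 * 5 * 0.0591 * 1.166 = 2.0673 kg
Step 5: ED = E_pack / m_pack = 547.11 / 2.0673 = 264.6 Wh/kg

264.6 Wh/kg


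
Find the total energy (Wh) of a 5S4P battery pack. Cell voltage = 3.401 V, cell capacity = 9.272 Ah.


V_pack = 5 * 3.401 = 17.005 V
C_pack = 4 * 9.272 = 37.088 Ah
E = V_pack * C_pack = 17.005 * 37.088 = 630.7 Wh

630.7 Wh


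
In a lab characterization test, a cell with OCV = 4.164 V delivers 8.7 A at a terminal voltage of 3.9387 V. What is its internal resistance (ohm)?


R = (OCV - V) / I = (4.164 - 3.9387) / 8.7 = 0.02590 ohm

0.02590 ohm


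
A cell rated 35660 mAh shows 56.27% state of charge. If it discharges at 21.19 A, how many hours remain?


Convert: C_total = 35660 mAh = 35.66 Ah
Step 1: remaining = SOC/100 * C_total = 56.27/100 * 35.66 = 20.066 Ah
Step 2: t = remaining / I = 20.066 / 21.19 = 0.9470 hr

0.9470 hr


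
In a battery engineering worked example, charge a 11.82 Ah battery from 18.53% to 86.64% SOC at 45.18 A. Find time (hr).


Step 1: dSOC = 86.64% - 18.53% = 68.11%
Step 2: delta_Ah = 11.82 * 68.11 / 100 = 8.0506 Ah
Step 3: t = 8.0506 / 45.18 = 0.1782 hr

0.1782 hr


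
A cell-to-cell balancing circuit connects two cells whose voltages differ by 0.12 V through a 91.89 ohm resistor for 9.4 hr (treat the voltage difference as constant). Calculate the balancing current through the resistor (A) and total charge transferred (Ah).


I_bal = dV / R = 0.12 / 91.89 = 0.0013059 A
Q = I_bal * t = 0.0013059 * 9.4 = 0.01228 Ah

I=0.0013059 A, Q=0.01228 Ah


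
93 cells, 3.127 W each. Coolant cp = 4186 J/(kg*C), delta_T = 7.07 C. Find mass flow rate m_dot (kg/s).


Q_total = 93 * 3.127 = 290.81 W
m_dot = Q_total / (cp * dT) = 290.81 / (4186 * 7.07) = 0.009826 kg/s

0.009826 kg/s


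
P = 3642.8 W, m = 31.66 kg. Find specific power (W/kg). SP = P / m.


SP = P / m = 3642.8 / 31.66 = 115.1 W/kg

115.1 W/kg


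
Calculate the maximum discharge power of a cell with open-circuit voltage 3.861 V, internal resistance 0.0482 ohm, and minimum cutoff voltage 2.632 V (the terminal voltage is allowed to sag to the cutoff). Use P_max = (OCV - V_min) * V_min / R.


P_max = (OCV - V_min) * V_min / R = (3.861 - 2.632) * 2.632 / 0.0482 = 1.229 * 2.632 / 0.0482 = 67.11 W

67.11 W


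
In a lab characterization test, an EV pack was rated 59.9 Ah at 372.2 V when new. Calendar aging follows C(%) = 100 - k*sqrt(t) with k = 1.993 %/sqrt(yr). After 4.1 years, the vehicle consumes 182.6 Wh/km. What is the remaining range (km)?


Step 1: capacity retention = 100 - 1.993 * sqrt(4.1) = 100 - 1.993 * 2.0248 = 95.965%
Step 2: C_now = 59.9 * 95.965/100 = 57.483 Ah
Step 3: E_pack = V * C_now = 372.2 * 57.483 = 21395 Wh
Step 4: range = E_pack / consumption = 21395 / 182.6 = 117.2 km

117.2 km


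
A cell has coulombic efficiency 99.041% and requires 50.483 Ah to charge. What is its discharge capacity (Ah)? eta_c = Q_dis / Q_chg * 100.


Q_dis = eta/100 * Q_chg = 99.041/100 * 50.483 = 50.00 Ah

50.00 Ah


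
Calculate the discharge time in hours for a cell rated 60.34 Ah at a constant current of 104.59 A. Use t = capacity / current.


Runtime = 60.34 Ah / 104.59 A = 0.5769 hr

0.5769 hr


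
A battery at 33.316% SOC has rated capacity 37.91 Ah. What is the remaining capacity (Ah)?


remaining = SOC / 100 * total = 33.316 / 100 * 37.91 = 12.63 Ah

12.63 Ah


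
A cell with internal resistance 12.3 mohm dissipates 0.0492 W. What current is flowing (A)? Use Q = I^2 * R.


Convert: R = 12.3 mohm = 0.0123 ohm
I = sqrt(Q / R) = sqrt(0.0492 / 0.0123) = sqrt(4) = 2.000 A

2.000 A


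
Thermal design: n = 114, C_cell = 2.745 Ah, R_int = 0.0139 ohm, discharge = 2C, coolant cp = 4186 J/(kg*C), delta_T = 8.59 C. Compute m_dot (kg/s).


Step 1: I = 2 * 2.745 = 5.49 A
Step 2: Q_cell = I^2 * R = 5.49^2 * 0.0139 = 0.41895 W
Step 3: Q_total = 114 * 0.41895 = 47.76 W
Step 4: m_dot = Q_total / (cp * dT) = 47.76 / (4186 * 8.59) = 0.001328 kg/s

0.001328 kg/s


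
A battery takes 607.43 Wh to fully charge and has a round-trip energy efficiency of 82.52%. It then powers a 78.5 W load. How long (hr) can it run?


Step 1: E_discharge = eta/100 * E_charge = 82.52/100 * 607.43 = 501.25 Wh
Step 2: t = E_discharge / P = 501.25 / 78.5 = 6.385 hr

6.385 hr


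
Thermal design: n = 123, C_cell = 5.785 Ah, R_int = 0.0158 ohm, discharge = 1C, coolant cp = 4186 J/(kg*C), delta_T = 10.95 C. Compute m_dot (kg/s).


Step 1: I = 1 * 5.785 = 5.785 A
Step 2: Q_cell = I^2 * R = 5.785^2 * 0.0158 = 0.52877 W
Step 3: Q_total = 123 * 0.52877 = 65.039 W
Step 4: m_dot = Q_total / (cp * dT) = 65.039 / (4186 * 10.95) = 0.001419 kg/s

0.001419 kg/s


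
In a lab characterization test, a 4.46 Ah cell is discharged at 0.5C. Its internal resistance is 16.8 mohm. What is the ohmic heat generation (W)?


Convert: R = 16.8 mohm = 0.0168 ohm
Step 1: I = C_rate * capacity = 0.5 * 4.46 = 2.23 A
Step 2: Q = I^2 * R = 2.23^2 * 0.0168 = 4.9729 * 0.0168 = 0.08354 W

0.08354 W


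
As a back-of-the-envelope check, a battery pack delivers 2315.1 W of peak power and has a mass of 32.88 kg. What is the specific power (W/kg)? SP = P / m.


SP = P / m = 2315.1 / 32.88 = 70.41 W/kg

70.41 W/kg


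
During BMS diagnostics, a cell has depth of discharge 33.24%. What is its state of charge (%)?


SOC = 100 - DOD = 100 - 33.24 = 66.76%

66.76%


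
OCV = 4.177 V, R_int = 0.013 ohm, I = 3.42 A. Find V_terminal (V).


IR drop = 3.42 * 0.013 = 0.04446 V
V = 4.177 - 0.04446 = 4.133 V

4.133 V


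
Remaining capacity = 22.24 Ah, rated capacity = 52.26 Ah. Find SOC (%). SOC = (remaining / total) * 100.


SOC = (remaining / total) * 100 = (22.24 / 52.26) * 100 = 42.56%

42.56%


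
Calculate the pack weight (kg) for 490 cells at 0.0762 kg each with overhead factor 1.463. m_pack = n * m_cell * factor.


Cell mass sum = 490 * 0.0762 = 37.338 kg
With overhead 1.463: m_pack = 37.338 * 1.463 = 54.63 kg

54.63 kg


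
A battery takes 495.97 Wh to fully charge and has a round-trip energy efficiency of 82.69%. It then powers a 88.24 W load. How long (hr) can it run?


Step 1: E_discharge = eta/100 * E_charge = 82.69/100 * 495.97 = 410.12 Wh
Step 2: t = E_discharge / P = 410.12 / 88.24 = 4.648 hr

4.648 hr


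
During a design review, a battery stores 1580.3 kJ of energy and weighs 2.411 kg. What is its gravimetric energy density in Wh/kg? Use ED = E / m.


Convert: E = 1580.3 kJ = 438.97 Wh
ED = E / m = 438.97 / 2.411 = 182.1 Wh/kg

182.1 Wh/kg


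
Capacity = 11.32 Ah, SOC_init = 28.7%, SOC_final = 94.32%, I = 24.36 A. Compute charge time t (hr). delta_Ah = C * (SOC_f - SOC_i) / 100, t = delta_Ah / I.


Step 1: dSOC = 94.32% - 28.7% = 65.62%
Step 2: delta_Ah = 11.32 * 65.62 / 100 = 7.4282 Ah
Step 3: t = 7.4282 / 24.36 = 0.3049 hr

0.3049 hr


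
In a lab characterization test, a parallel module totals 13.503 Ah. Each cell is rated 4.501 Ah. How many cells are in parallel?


n = C_total / C_cell = 13.503 / 4.501 = 3

3


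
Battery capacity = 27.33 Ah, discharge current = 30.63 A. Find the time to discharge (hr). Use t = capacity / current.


t = capacity / current = 27.33 / 30.63 = 0.8923 hr

0.8923 hr


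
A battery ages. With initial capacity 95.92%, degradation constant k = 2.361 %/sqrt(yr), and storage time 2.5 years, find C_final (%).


sqrt(t) = sqrt(2.5) = 1.5811
C_final = 95.92 - 2.361 * 1.5811 = 92.19%

92.19%


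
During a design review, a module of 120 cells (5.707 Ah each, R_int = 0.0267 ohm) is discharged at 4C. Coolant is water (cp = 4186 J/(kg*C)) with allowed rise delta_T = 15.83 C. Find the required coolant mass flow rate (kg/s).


Step 1: I = 4 * 5.707 = 22.828 A
Step 2: Q_cell = I^2 * R = 22.828^2 * 0.0267 = 13.914 W
Step 3: Q_total = 120 * 13.914 = 1669.7 W
Step 4: m_dot = Q_total / (cp * dT) = 1669.7 / (4186 * 15.83) = 0.02520 kg/s

0.02520 kg/s


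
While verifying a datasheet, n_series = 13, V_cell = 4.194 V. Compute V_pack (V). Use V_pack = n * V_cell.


With 13 cells in series at 4.194 V each, V_pack = 54.522 V

54.522 V


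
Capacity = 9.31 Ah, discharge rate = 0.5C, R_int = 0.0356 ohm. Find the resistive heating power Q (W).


Step 1: I = C_rate * capacity = 0.5 * 9.31 = 4.655 A
Step 2: Q = I^2 * R = 4.655^2 * 0.0356 = 21.669 * 0.0356 = 0.7714 W

0.7714 W


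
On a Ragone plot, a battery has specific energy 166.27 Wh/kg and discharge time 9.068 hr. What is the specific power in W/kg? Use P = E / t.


P_specific = E / t = 166.27 / 9.068 = 18.34 W/kg

18.34 W/kg


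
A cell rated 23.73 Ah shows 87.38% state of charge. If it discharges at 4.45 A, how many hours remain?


Step 1: remaining = SOC/100 * C_total = 87.38/100 * 23.73 = 20.735 Ah
Step 2: t = remaining / I = 20.735 / 4.45 = 4.660 hr

4.660 hr


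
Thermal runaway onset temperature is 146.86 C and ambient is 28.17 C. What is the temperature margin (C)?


Safety margin = 146.86 C - 28.17 C = 118.69 C

118.69 C


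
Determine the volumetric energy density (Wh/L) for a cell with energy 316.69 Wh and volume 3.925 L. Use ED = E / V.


ED = E / V = 316.69 / 3.925 = 80.69 Wh/L

80.69 Wh/L


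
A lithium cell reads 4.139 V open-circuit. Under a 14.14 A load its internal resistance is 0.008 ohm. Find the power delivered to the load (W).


Step 1: V_terminal = OCV - I*R = 4.139 - 14.14 * 0.008 = 4.0259 V
Step 2: P_out = V_terminal * I = 4.0259 * 14.14 = 56.93 W

56.93 W


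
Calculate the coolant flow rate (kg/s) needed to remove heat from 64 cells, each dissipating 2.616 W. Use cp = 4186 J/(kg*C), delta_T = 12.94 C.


Step 1: Total heat Q = 64 * 2.616 W = 167.42 W
Step 2: denom = cp * dT = 4186 * 12.94 = 54167
Step 3: m_dot = 167.42 / 54167 = 0.003091 kg/s

0.003091 kg/s


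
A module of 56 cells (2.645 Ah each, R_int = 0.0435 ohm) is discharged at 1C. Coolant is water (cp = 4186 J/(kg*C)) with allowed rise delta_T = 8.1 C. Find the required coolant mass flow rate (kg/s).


Step 1: I = 1 * 2.645 = 2.645 A
Step 2: Q_cell = I^2 * R = 2.645^2 * 0.0435 = 0.30433 W
Step 3: Q_total = 56 * 0.30433 = 17.042 W
Step 4: m_dot = Q_total / (cp * dT) = 17.042 / (4186 * 8.1) = 5.026e-04 kg/s

5.026e-04 kg/s


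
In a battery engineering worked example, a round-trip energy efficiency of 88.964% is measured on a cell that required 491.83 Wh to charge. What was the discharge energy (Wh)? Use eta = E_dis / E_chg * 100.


E_dis = eta/100 * E_chg = 88.964/100 * 491.83 = 437.6 Wh

437.6 Wh


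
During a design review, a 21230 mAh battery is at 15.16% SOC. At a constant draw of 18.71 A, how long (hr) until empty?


Convert: C_total = 21230 mAh = 21.23 Ah
Step 1: remaining = SOC/100 * C_total = 15.16/100 * 21.23 = 3.2185 Ah
Step 2: t = remaining / I = 3.2185 / 18.71 = 0.1720 hr

0.1720 hr


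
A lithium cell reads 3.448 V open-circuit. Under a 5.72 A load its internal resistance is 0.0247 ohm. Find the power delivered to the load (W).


Step 1: V_terminal = OCV - I*R = 3.448 - 5.72 * 0.0247 = 3.3067 V
Step 2: P_out = V_terminal * I = 3.3067 * 5.72 = 18.91 W

18.91 W


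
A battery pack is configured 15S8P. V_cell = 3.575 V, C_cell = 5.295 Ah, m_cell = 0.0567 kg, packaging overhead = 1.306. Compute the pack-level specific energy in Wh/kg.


Step 1: V_pack = 15 * 3.575 = 53.625 V
Step 2: C_pack = 8 * 5.295 = 42.36 Ah
Step 3: E_pack = V_pack * C_pack = 53.625 * 42.36 = 2271.6 Wh
Step 4: m_pack = 15 * 8 * 0.0567 * 1.306 = 8.886 kg
Step 5: ED = E_pack / m_pack = 2271.6 / 8.886 = 255.6 Wh/kg

255.6 Wh/kg


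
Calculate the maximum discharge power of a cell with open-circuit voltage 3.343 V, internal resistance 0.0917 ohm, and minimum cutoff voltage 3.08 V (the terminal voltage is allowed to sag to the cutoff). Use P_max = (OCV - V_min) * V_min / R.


P_max = (OCV - V_min) * V_min / R = (3.343 - 3.08) * 3.08 / 0.0917 = 0.263 * 3.08 / 0.0917 = 8.834 W

8.834 W


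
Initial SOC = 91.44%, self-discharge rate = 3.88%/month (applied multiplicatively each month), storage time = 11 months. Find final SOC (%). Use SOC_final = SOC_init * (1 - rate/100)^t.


decay = (1 - 3.88/100)^11 = 0.64707
SOC_final = 91.44 * 0.64707 = 59.17%

59.17%


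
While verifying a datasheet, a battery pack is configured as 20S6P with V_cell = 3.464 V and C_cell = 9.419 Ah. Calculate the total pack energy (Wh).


E = Ns * Vcell * Np * Ccell = 20 * 3.464 * 6 * 9.419 = 3915 Wh

3915 Wh


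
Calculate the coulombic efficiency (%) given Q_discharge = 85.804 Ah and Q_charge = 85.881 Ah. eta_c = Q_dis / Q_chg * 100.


eta_c = Q_dis / Q_chg * 100 = 85.804 / 85.881 * 100 = 99.91%

99.91%


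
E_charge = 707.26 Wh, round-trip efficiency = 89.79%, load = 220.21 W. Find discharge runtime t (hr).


Step 1: E_discharge = eta/100 * E_charge = 89.79/100 * 707.26 = 635.05 Wh
Step 2: t = E_discharge / P = 635.05 / 220.21 = 2.884 hr

2.884 hr


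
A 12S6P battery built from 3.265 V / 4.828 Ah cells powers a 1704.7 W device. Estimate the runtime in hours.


Step 1: E_pack = Ns * V_cell * Np * C_cell = 12 * 3.265 * 6 * 4.828 = 1135 Wh
Step 2: t = E_pack / P = 1135 / 1704.7 = 0.6658 hr

0.6658 hr


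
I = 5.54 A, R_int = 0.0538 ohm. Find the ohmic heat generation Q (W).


Q = I^2 * R = 5.54^2 * 0.0538 = 1.651 W

1.651 W


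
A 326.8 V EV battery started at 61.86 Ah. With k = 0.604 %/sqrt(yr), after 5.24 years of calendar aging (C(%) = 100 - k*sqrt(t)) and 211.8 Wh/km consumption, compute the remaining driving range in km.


Step 1: capacity retention = 100 - 0.604 * sqrt(5.24) = 100 - 0.604 * 2.2891 = 98.617%
Step 2: C_now = 61.86 * 98.617/100 = 61.004 Ah
Step 3: E_pack = V * C_now = 326.8 * 61.004 = 19936 Wh
Step 4: range = E_pack / consumption = 19936 / 211.8 = 94.13 km

94.13 km


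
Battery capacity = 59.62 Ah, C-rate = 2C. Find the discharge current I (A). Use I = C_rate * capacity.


I = C_rate * capacity = 2 * 59.62 = 119.24 A

119.24 A


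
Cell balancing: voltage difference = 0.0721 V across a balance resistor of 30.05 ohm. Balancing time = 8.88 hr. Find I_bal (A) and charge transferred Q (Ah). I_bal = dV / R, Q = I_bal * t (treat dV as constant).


First, Ohm's law: I_bal = 0.0721 V / 30.05 ohm = 0.0023993 A
Then Q = I * t = 0.0023993 A * 8.88 hr = 0.02131 Ah

I=0.0023993 A, Q=0.02131 Ah


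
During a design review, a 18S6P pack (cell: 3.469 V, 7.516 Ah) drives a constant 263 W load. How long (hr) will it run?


Step 1: E_pack = Ns * V_cell * Np * C_cell = 18 * 3.469 * 6 * 7.516 = 2815.9 Wh
Step 2: t = E_pack / P = 2815.9 / 263 = 10.71 hr

10.71 hr


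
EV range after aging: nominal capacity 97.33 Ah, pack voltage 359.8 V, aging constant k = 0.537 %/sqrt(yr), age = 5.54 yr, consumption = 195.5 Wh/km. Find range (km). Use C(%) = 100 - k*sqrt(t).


Step 1: capacity retention = 100 - 0.537 * sqrt(5.54) = 100 - 0.537 * 2.3537 = 98.736%
Step 2: C_now = 97.33 * 98.736/100 = 96.1 Ah
Step 3: E_pack = V * C_now = 359.8 * 96.1 = 34577 Wh
Step 4: range = E_pack / consumption = 34577 / 195.5 = 176.9 km

176.9 km


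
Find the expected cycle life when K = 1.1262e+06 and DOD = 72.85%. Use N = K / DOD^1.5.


DOD^1.5 = 621.79
N = K / DOD^1.5 = 1.1262e+06 / 621.79 = 1811

1811 cycles


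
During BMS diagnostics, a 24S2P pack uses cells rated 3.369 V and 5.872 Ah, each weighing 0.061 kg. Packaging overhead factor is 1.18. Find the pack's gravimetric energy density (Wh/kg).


Step 1: V_pack = 24 * 3.369 = 80.856 V
Step 2: C_pack = 2 * 5.872 = 11.744 Ah
Step 3: E_pack = V_pack * C_pack = 80.856 * 11.744 = 949.57 Wh
Step 4: m_pack = 24 * 2 * 0.061 * 1.18 = 3.455 kg
Step 5: ED = E_pack / m_pack = 949.57 / 3.455 = 274.8 Wh/kg

274.8 Wh/kg


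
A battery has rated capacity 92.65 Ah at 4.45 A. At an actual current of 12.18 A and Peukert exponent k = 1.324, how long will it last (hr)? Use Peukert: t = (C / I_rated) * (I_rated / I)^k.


t_rated = C / I_rated = 92.65 / 4.45 = 20.82 hr
(I_rated/I)^k = (0.36535)^1.324 = 0.26365
t = t_rated * (I_rated/I)^k = 20.82 * 0.26365 = 5.489 hr

5.489 hr


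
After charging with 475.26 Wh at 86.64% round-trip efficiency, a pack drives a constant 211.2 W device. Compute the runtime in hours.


Step 1: E_discharge = eta/100 * E_charge = 86.64/100 * 475.26 = 411.77 Wh
Step 2: t = E_discharge / P = 411.77 / 211.2 = 1.950 hr

1.950 hr


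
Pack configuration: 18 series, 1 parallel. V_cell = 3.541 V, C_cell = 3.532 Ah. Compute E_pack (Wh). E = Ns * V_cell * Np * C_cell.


V_pack = 18 * 3.541 = 63.738 V
C_pack = 1 * 3.532 = 3.532 Ah
E = V_pack * C_pack = 63.738 * 3.532 = 225.1 Wh

225.1 Wh


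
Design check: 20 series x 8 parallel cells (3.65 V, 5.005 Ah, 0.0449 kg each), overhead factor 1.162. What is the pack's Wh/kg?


Step 1: V_pack = 20 * 3.65 = 73 V
Step 2: C_pack = 8 * 5.005 = 40.04 Ah
Step 3: E_pack = V_pack * C_pack = 73 * 40.04 = 2922.9 Wh
Step 4: m_pack = 20 * 8 * 0.0449 * 1.162 = 8.3478 kg
Step 5: ED = E_pack / m_pack = 2922.9 / 8.3478 = 350.1 Wh/kg

350.1 Wh/kg


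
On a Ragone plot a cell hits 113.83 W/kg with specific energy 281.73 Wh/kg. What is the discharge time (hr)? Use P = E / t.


t = E / P = 281.73 / 113.83 = 2.475 hr

2.475 hr


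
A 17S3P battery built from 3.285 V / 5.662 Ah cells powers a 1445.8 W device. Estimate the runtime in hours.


Step 1: E_pack = Ns * V_cell * Np * C_cell = 17 * 3.285 * 3 * 5.662 = 948.58 Wh
Step 2: t = E_pack / P = 948.58 / 1445.8 = 0.6561 hr

0.6561 hr


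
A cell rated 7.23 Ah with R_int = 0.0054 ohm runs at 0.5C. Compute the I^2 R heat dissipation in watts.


Step 1: I = C_rate * capacity = 0.5 * 7.23 = 3.615 A
Step 2: Q = I^2 * R = 3.615^2 * 0.0054 = 13.068 * 0.0054 = 0.07057 W

0.07057 W


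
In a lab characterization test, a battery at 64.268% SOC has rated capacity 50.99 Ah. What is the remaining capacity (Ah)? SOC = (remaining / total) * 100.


remaining = SOC / 100 * total = 64.268 / 100 * 50.99 = 32.77 Ah

32.77 Ah


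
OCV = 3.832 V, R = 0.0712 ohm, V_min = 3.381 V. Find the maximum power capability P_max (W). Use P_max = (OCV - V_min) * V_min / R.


dV = OCV - V_min = 0.451 V (so I_max = dV / R)
P_max = dV * V_min / R = 0.451 * 3.381 / 0.0712 = 21.42 W

21.42 W


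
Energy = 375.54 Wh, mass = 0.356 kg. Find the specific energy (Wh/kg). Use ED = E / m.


ED = E / m = 375.54 / 0.356 = 1055 Wh/kg

1055 Wh/kg


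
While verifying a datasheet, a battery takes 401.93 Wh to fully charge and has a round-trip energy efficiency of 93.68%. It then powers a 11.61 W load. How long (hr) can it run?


Step 1: E_discharge = eta/100 * E_charge = 93.68/100 * 401.93 = 376.53 Wh
Step 2: t = E_discharge / P = 376.53 / 11.61 = 32.43 hr

32.43 hr


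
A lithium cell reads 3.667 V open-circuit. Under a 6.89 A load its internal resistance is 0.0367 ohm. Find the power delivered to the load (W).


Step 1: V_terminal = OCV - I*R = 3.667 - 6.89 * 0.0367 = 3.4141 V
Step 2: P_out = V_terminal * I = 3.4141 * 6.89 = 23.52 W

23.52 W


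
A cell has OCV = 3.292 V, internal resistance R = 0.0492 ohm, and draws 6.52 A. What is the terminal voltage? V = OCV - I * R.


V = OCV - I*R = 3.292 - 6.52 * 0.0492 = 2.971 V

2.971 V


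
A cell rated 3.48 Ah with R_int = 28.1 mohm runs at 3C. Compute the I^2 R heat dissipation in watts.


Convert: R = 28.1 mohm = 0.0281 ohm
Step 1: I = C_rate * capacity = 3 * 3.48 = 10.44 A
Step 2: Q = I^2 * R = 10.44^2 * 0.0281 = 108.99 * 0.0281 = 3.063 W

3.063 W


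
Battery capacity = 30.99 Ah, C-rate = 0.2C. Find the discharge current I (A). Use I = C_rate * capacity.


At 0.2C: I = 0.2 * 30.99 Ah = 6.198 A

6.198 A


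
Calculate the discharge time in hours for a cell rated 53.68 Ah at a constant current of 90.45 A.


t = capacity / current = 53.68 / 90.45 = 0.5935 hr

0.5935 hr


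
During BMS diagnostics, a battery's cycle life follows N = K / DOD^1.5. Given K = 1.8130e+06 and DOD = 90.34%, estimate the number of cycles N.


Step 1: DOD^1.5 = 90.34^1.5 = 858.66
Step 2: N = 1.8130e+06 / 858.66 = 2111 cycles

2111 cycles


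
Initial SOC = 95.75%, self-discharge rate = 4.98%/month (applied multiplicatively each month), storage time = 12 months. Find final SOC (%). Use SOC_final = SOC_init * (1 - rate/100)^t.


decay = (1 - 4.98/100)^12 = 0.54173
SOC_final = 95.75 * 0.54173 = 51.87%

51.87%


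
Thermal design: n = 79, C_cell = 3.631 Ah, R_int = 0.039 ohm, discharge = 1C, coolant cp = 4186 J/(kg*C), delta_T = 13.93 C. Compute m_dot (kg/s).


Step 1: I = 1 * 3.631 = 3.631 A
Step 2: Q_cell = I^2 * R = 3.631^2 * 0.039 = 0.51418 W
Step 3: Q_total = 79 * 0.51418 = 40.62 W
Step 4: m_dot = Q_total / (cp * dT) = 40.62 / (4186 * 13.93) = 6.966e-04 kg/s

6.966e-04 kg/s


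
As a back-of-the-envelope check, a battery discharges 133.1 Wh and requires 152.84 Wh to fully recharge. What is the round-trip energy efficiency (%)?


Round-trip efficiency = 133.1/152.84 * 100% = 87.08%

87.08%


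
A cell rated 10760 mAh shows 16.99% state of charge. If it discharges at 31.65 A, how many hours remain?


Convert: C_total = 10760 mAh = 10.76 Ah
Step 1: remaining = SOC/100 * C_total = 16.99/100 * 10.76 = 1.8281 Ah
Step 2: t = remaining / I = 1.8281 / 31.65 = 0.05776 hr

0.05776 hr


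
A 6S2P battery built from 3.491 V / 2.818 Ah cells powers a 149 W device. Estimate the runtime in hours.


Step 1: E_pack = Ns * V_cell * Np * C_cell = 6 * 3.491 * 2 * 2.818 = 118.05 Wh
Step 2: t = E_pack / P = 118.05 / 149 = 0.7923 hr

0.7923 hr


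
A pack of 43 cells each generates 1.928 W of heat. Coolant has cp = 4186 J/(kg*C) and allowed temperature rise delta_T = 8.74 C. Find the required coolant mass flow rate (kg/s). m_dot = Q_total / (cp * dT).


Q_total = 43 * 1.928 = 82.904 W
m_dot = Q_total / (cp * dT) = 82.904 / (4186 * 8.74) = 0.002266 kg/s

0.002266 kg/s


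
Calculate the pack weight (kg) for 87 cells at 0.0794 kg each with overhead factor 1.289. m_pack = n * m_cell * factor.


Cell mass sum = 87 * 0.0794 = 6.9078 kg
With overhead 1.289: m_pack = 6.9078 * 1.289 = 8.904 kg

8.904 kg


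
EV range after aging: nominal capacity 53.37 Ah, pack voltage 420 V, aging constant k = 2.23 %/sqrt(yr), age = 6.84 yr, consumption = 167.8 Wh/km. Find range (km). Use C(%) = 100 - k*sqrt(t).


Step 1: capacity retention = 100 - 2.23 * sqrt(6.84) = 100 - 2.23 * 2.6153 = 94.168%
Step 2: C_now = 53.37 * 94.168/100 = 50.257 Ah
Step 3: E_pack = V * C_now = 420 * 50.257 = 21108 Wh
Step 4: range = E_pack / consumption = 21108 / 167.8 = 125.8 km

125.8 km


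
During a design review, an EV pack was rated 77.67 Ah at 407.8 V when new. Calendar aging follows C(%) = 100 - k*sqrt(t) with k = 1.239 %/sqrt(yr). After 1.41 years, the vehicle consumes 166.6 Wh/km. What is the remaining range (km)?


Step 1: capacity retention = 100 - 1.239 * sqrt(1.41) = 100 - 1.239 * 1.1874 = 98.529%
Step 2: C_now = 77.67 * 98.529/100 = 76.527 Ah
Step 3: E_pack = V * C_now = 407.8 * 76.527 = 31208 Wh
Step 4: range = E_pack / consumption = 31208 / 166.6 = 187.3 km

187.3 km


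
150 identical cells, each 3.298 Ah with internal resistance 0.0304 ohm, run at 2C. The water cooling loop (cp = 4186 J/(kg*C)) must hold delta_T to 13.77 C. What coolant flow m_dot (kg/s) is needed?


Step 1: I = 2 * 3.298 = 6.596 A
Step 2: Q_cell = I^2 * R = 6.596^2 * 0.0304 = 1.3226 W
Step 3: Q_total = 150 * 1.3226 = 198.39 W
Step 4: m_dot = Q_total / (cp * dT) = 198.39 / (4186 * 13.77) = 0.003442 kg/s

0.003442 kg/s


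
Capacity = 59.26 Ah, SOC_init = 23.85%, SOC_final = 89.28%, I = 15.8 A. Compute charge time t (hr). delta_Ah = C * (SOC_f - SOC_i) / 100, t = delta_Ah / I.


delta_Ah = 59.26 * (89.28 - 23.85) / 100 = 38.774 Ah
t = delta_Ah / I = 38.774 / 15.8 = 2.454 hr

2.454 hr


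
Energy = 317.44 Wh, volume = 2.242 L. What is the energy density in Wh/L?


Volumetric ED = 317.44 Wh / 2.242 L = 141.6 Wh/L

141.6 Wh/L


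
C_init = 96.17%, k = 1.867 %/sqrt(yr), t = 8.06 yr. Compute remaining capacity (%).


sqrt(t) = sqrt(8.06) = 2.839
C_final = 96.17 - 1.867 * 2.839 = 90.87%

90.87%


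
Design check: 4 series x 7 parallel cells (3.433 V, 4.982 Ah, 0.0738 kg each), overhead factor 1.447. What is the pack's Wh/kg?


Step 1: V_pack = 4 * 3.433 = 13.732 V
Step 2: C_pack = 7 * 4.982 = 34.874 Ah
Step 3: E_pack = V_pack * C_pack = 13.732 * 34.874 = 478.89 Wh
Step 4: m_pack = 4 * 7 * 0.0738 * 1.447 = 2.9901 kg
Step 5: ED = E_pack / m_pack = 478.89 / 2.9901 = 160.2 Wh/kg

160.2 Wh/kg


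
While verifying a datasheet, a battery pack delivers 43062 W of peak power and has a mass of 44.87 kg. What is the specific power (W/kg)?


SP = P / m = 43062 / 44.87 = 959.7 W/kg

959.7 W/kg


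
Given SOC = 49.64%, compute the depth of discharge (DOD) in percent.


DOD = 100 - SOC = 100 - 49.64 = 50.36%

50.36%


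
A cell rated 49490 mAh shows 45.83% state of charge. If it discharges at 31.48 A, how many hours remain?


Convert: C_total = 49490 mAh = 49.49 Ah
Step 1: remaining = SOC/100 * C_total = 45.83/100 * 49.49 = 22.681 Ah
Step 2: t = remaining / I = 22.681 / 31.48 = 0.7205 hr

0.7205 hr


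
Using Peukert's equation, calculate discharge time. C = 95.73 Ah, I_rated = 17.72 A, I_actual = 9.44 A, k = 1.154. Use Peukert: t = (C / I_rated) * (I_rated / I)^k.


Step 1: t_rated = C / I_rated = 95.73 / 17.72 = 5.4024 hr
Step 2: ratio = 17.72 / 9.44 = 1.8771
Step 3: ratio^k = 1.8771^1.154 = 2.0683
Step 4: t = t_rated * ratio^k = 5.4024 * 2.0683 = 11.17 hr

11.17 hr


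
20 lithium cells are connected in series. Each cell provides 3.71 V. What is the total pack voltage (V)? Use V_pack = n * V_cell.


Series voltages add: 20 * 3.71 V = 74.2 V

74.2 V


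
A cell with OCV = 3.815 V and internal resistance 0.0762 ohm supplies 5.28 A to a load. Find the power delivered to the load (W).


Step 1: V_terminal = OCV - I*R = 3.815 - 5.28 * 0.0762 = 3.4127 V
Step 2: P_out = V_terminal * I = 3.4127 * 5.28 = 18.02 W

18.02 W


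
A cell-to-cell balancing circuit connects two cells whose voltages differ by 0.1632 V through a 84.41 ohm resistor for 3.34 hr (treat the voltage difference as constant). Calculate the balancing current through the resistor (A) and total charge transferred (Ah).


First, Ohm's law: I_bal = 0.1632 V / 84.41 ohm = 0.0019334 A
Then Q = I * t = 0.0019334 A * 3.34 hr = 0.006458 Ah

I=0.0019334 A, Q=0.006458 Ah


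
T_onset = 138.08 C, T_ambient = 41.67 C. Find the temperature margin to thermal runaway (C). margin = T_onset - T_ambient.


margin = T_onset - T_ambient = 138.08 - 41.67 = 96.41 C

96.41 C


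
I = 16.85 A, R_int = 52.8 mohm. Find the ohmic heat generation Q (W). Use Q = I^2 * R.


Convert: R = 52.8 mohm = 0.0528 ohm
I^2 = 283.92
Q = 283.92 * 0.0528 = 14.99 W

14.99 W


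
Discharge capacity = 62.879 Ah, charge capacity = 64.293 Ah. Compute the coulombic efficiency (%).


eta_c = Q_dis / Q_chg * 100 = 62.879 / 64.293 * 100 = 97.80%

97.80%


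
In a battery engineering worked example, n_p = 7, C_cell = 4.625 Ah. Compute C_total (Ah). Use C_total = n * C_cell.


C_total = 7 * 4.625 = 32.375 Ah

32.375 Ah


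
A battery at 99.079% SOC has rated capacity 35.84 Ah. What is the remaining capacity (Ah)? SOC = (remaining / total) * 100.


remaining = SOC / 100 * total = 99.079 / 100 * 35.84 = 35.51 Ah

35.51 Ah


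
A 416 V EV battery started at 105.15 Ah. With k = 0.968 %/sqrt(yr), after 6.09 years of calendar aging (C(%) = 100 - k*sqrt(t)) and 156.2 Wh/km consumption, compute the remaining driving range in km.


Step 1: capacity retention = 100 - 0.968 * sqrt(6.09) = 100 - 0.968 * 2.4678 = 97.611%
Step 2: C_now = 105.15 * 97.611/100 = 102.64 Ah
Step 3: E_pack = V * C_now = 416 * 102.64 = 42698 Wh
Step 4: range = E_pack / consumption = 42698 / 156.2 = 273.4 km

273.4 km


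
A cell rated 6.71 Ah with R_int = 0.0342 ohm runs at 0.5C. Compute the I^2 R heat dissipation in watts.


Step 1: I = C_rate * capacity = 0.5 * 6.71 = 3.355 A
Step 2: Q = I^2 * R = 3.355^2 * 0.0342 = 11.256 * 0.0342 = 0.3850 W

0.3850 W


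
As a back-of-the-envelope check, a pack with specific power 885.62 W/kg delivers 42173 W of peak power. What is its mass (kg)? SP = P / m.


m = P / SP = 42173 / 885.62 = 47.62 kg

47.62 kg


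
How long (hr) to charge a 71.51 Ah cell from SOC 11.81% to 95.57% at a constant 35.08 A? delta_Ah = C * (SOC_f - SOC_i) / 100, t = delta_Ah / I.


delta_Ah = 71.51 * (95.57 - 11.81) / 100 = 59.897 Ah
t = delta_Ah / I = 59.897 / 35.08 = 1.707 hr

1.707 hr


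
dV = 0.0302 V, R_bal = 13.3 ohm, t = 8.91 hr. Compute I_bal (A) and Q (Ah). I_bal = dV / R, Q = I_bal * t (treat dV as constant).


I_bal = dV / R = 0.0302 / 13.3 = 0.0022707 A
Q = I_bal * t = 0.0022707 * 8.91 = 0.02023 Ah

I=0.0022707 A, Q=0.02023 Ah


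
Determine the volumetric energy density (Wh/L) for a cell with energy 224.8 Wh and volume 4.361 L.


ED = E / V = 224.8 / 4.361 = 51.55 Wh/L

51.55 Wh/L


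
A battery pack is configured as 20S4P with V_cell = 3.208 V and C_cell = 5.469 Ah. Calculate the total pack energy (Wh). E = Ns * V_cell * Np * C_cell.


E = Ns * Vcell * Np * Ccell = 20 * 3.208 * 4 * 5.469 = 1404 Wh

1404 Wh


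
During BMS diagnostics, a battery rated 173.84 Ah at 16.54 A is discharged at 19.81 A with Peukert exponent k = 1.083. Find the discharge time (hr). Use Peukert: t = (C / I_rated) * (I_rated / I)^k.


t_rated = C / I_rated = 173.84 / 16.54 = 10.51 hr
(I_rated/I)^k = (0.83493)^1.083 = 0.82252
t = t_rated * (I_rated/I)^k = 10.51 * 0.82252 = 8.645 hr

8.645 hr


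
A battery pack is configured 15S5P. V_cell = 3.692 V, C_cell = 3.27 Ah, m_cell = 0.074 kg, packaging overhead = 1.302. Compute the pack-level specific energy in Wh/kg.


Step 1: V_pack = 15 * 3.692 = 55.38 V
Step 2: C_pack = 5 * 3.27 = 16.35 Ah
Step 3: E_pack = V_pack * C_pack = 55.38 * 16.35 = 905.46 Wh
Step 4: m_pack = 15 * 5 * 0.074 * 1.302 = 7.2261 kg
Step 5: ED = E_pack / m_pack = 905.46 / 7.2261 = 125.3 Wh/kg

125.3 Wh/kg


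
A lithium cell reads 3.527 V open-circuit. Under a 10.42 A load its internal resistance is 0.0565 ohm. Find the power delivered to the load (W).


Step 1: V_terminal = OCV - I*R = 3.527 - 10.42 * 0.0565 = 2.9383 V
Step 2: P_out = V_terminal * I = 2.9383 * 10.42 = 30.62 W

30.62 W


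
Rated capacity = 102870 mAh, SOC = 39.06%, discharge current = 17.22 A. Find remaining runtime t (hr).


Convert: C_total = 102870 mAh = 102.87 Ah
Step 1: remaining = SOC/100 * C_total = 39.06/100 * 102.87 = 40.181 Ah
Step 2: t = remaining / I = 40.181 / 17.22 = 2.333 hr

2.333 hr


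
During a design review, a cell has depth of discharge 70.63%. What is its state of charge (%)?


SOC = 100 - DOD = 100 - 70.63 = 29.37%

29.37%


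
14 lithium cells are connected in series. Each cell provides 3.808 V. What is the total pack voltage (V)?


With 14 cells in series at 3.808 V each, V_pack = 53.312 V

53.312 V


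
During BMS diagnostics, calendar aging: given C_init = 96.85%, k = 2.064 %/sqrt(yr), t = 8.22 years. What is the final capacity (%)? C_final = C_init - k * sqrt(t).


sqrt(t) = sqrt(8.22) = 2.8671
C_final = 96.85 - 2.064 * 2.8671 = 90.93%

90.93%


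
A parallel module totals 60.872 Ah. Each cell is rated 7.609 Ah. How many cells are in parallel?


n = C_total / C_cell = 60.872 / 7.609 = 8

8


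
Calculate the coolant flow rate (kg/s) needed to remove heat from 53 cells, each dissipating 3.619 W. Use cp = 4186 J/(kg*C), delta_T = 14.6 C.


Q_total = 53 * 3.619 = 191.81 W
m_dot = Q_total / (cp * dT) = 191.81 / (4186 * 14.6) = 0.003138 kg/s

0.003138 kg/s


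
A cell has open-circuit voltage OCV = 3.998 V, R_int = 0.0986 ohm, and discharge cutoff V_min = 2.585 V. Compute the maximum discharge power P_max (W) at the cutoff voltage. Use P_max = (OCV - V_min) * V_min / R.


P_max = (OCV - V_min) * V_min / R = (3.998 - 2.585) * 2.585 / 0.0986 = 1.413 * 2.585 / 0.0986 = 37.04 W

37.04 W


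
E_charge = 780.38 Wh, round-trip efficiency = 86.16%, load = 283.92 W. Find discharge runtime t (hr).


Step 1: E_discharge = eta/100 * E_charge = 86.16/100 * 780.38 = 672.38 Wh
Step 2: t = E_discharge / P = 672.38 / 283.92 = 2.368 hr

2.368 hr


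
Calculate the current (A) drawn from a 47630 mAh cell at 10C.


Convert: capacity = 47630 mAh = 47.63 Ah
At 10C: I = 10 * 47.63 Ah = 476.3 A

476.3 A


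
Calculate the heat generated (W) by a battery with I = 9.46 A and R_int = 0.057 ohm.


I^2 = 89.492
Q = 89.492 * 0.057 = 5.101 W

5.101 W


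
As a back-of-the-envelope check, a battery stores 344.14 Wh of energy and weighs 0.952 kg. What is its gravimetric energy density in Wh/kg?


Specific energy = 344.14 Wh / 0.952 kg = 361.5 Wh/kg

361.5 Wh/kg


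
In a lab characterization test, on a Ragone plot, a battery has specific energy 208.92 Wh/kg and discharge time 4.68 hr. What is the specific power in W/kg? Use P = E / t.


P_specific = E / t = 208.92 / 4.68 = 44.64 W/kg

44.64 W/kg


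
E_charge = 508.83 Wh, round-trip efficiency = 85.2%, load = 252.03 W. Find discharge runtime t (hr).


Step 1: E_discharge = eta/100 * E_charge = 85.2/100 * 508.83 = 433.52 Wh
Step 2: t = E_discharge / P = 433.52 / 252.03 = 1.720 hr

1.720 hr


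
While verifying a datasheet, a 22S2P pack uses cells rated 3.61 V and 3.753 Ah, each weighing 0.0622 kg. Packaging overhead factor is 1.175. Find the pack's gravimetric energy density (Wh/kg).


Step 1: V_pack = 22 * 3.61 = 79.42 V
Step 2: C_pack = 2 * 3.753 = 7.506 Ah
Step 3: E_pack = V_pack * C_pack = 79.42 * 7.506 = 596.13 Wh
Step 4: m_pack = 22 * 2 * 0.0622 * 1.175 = 3.2157 kg
Step 5: ED = E_pack / m_pack = 596.13 / 3.2157 = 185.4 Wh/kg

185.4 Wh/kg


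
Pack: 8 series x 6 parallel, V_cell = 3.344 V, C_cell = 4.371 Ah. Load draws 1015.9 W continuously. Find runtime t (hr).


Step 1: E_pack = Ns * V_cell * Np * C_cell = 8 * 3.344 * 6 * 4.371 = 701.6 Wh
Step 2: t = E_pack / P = 701.6 / 1015.9 = 0.6906 hr

0.6906 hr


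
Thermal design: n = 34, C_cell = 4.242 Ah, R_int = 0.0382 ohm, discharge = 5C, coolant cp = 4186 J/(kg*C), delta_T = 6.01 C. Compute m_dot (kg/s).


Step 1: I = 5 * 4.242 = 21.21 A
Step 2: Q_cell = I^2 * R = 21.21^2 * 0.0382 = 17.185 W
Step 3: Q_total = 34 * 17.185 = 584.29 W
Step 4: m_dot = Q_total / (cp * dT) = 584.29 / (4186 * 6.01) = 0.02322 kg/s

0.02322 kg/s


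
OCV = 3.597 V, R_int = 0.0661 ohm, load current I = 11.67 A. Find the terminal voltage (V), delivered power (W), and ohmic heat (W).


Step 1: V_terminal = OCV - I*R = 3.597 - 11.67 * 0.0661 = 2.8256 V
Step 2: P_out = V_terminal * I = 2.8256 * 11.67 = 32.97 W
Step 3: Q = I^2 * R = 11.67^2 * 0.0661 = 9.002 W

V=2.8256 V, P=32.97 W, Q=9.002 W


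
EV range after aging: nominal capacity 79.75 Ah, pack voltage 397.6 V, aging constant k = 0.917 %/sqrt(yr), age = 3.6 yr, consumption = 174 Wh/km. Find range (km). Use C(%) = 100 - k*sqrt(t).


Step 1: capacity retention = 100 - 0.917 * sqrt(3.6) = 100 - 0.917 * 1.8974 = 98.26%
Step 2: C_now = 79.75 * 98.26/100 = 78.362 Ah
Step 3: E_pack = V * C_now = 397.6 * 78.362 = 31157 Wh
Step 4: range = E_pack / consumption = 31157 / 174 = 179.1 km

179.1 km


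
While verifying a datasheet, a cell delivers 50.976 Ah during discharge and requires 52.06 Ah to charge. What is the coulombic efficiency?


Coulombic efficiency = 50.976/52.06 * 100% = 97.92%

97.92%


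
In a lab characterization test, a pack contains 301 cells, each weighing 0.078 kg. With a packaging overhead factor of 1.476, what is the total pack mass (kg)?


m_pack = n * m_cell * overhead = 301 * 0.078 * 1.476 = 34.65 kg

34.65 kg


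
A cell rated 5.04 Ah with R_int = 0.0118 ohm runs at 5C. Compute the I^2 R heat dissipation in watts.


Step 1: I = C_rate * capacity = 5 * 5.04 = 25.2 A
Step 2: Q = I^2 * R = 25.2^2 * 0.0118 = 635.04 * 0.0118 = 7.493 W

7.493 W
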